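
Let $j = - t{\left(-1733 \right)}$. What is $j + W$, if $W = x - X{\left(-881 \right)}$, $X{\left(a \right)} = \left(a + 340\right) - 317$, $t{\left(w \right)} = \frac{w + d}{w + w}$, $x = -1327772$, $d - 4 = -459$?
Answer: $- \frac{2299543056}{1733} \approx -1.3269 \cdot 10^{6}$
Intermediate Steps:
$d = -455$ ($d = 4 - 459 = -455$)
$t{\left(w \right)} = \frac{-455 + w}{2 w}$ ($t{\left(w \right)} = \frac{w - 455}{w + w} = \frac{-455 + w}{2 w}$)
$X{\left(a \right)} = 23 + a$ ($X{\left(a \right)} = \left(340 + a\right) - 317 = 23 + a$)
$j = - \frac{1094}{1733}$ ($j = - \frac{-455 - 1733}{2 \left(-1733\right)} = - \frac{\left(-1\right) \left(-2188\right)}{2 \cdot 1733} = \left(-1\right) \frac{1094}{1733} = - \frac{1094}{1733} \approx -0.63128$)
$W = -1326914$ ($W = -1327772 - \left(23 - 881\right) = -1327772 - -858 = -1327772 + 858 = -1326914$)
$j + W = - \frac{1094}{1733} - 1326914 = - \frac{2299543056}{1733}$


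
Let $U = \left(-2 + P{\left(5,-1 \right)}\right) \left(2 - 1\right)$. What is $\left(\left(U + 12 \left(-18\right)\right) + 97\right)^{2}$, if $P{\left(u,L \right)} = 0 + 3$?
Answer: $13924$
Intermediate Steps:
$P{\left(u,L \right)} = 3$
$U = 1$ ($U = \left(-2 + 3\right) \left(2 - 1\right) = 1 \cdot 1 = 1$)
$\left(\left(U + 12 \left(-18\right)\right) + 97\right)^{2} = \left(\left(1 + 12 \left(-18\right)\right) + 97\right)^{2} = \left(\left(1 - 216\right) + 97\right)^{2} = \left(-215 + 97\right)^{2} = \left(-118\right)^{2} = 13924$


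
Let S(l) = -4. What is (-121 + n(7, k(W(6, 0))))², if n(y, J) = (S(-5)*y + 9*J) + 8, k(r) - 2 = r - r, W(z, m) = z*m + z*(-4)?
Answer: 15129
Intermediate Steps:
W(z, m) = -4*z + m*z (W(z, m) = m*z - 4*z = -4*z + m*z)
k(r) = 2 (k(r) = 2 + (r - r) = 2 + 0 = 2)
n(y, J) = 8 - 4*y + 9*J (n(y, J) = (-4*y + 9*J) + 8 = 8 - 4*y + 9*J)
(-121 + n(7, k(W(6, 0))))² = (-121 + (8 - 4*7 + 9*2))² = (-121 + (8 - 28 + 18))² = (-121 - 2)² = (-123)² = 15129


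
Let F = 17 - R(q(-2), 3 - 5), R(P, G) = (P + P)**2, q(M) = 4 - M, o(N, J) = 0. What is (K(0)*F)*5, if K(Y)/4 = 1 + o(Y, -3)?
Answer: -2540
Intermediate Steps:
R(P, G) = 4*P**2 (R(P, G) = (2*P)**2 = 4*P**2)
F = -127 (F = 17 - 4*(4 - 1*(-2))**2 = 17 - 4*(4 + 2)**2 = 17 - 4*6**2 = 17 - 4*36 = 17 - 1*144 = 17 - 144 = -127)
K(Y) = 4 (K(Y) = 4*(1 + 0) = 4*1 = 4)
(K(0)*F)*5 = (4*(-127))*5 = -508*5 = -2540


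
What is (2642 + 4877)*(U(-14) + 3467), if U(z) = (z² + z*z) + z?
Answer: 28910555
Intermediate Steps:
U(z) = z + 2*z² (U(z) = (z² + z²) + z = 2*z² + z = z + 2*z²)
(2642 + 4877)*(U(-14) + 3467) = (2642 + 4877)*(-14*(1 + 2*(-14)) + 3467) = 7519*(-14*(1 - 28) + 3467) = 7519*(-14*(-27) + 3467) = 7519*(378 + 3467) = 7519*3845 = 28910555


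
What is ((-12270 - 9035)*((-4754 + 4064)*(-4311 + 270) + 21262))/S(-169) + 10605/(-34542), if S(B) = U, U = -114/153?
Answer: 9158198320045/114 ≈ 8.0335e+10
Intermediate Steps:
U = -38/51 (U = -114*1/153 = -38/51 ≈ -0.74510)
S(B) = -38/51
((-12270 - 9035)*((-4754 + 4064)*(-4311 + 270) + 21262))/S(-169) + 10605/(-34542) = ((-12270 - 9035)*((-4754 + 4064)*(-4311 + 270) + 21262))/(-38/51) + 10605/(-34542) = -21305*(-690*(-4041) + 21262)*(-51/38) + 10605*(-1/34542) = -21305*(2788290 + 21262)*(-51/38) - 35/114 = -21305*2809552*(-51/38) - 35/114 = -59857505360*(-51/38) - 35/114 = 1526366386680/19 - 35/114 = 9158198320045/114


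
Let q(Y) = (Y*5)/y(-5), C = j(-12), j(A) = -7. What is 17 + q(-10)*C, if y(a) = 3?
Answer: 401/3 ≈ 133.67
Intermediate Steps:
C = -7
q(Y) = 5*Y/3 (q(Y) = (Y*5)/3 = (5*Y)*(⅓) = 5*Y/3)
17 + q(-10)*C = 17 + ((5/3)*(-10))*(-7) = 17 - 50/3*(-7) = 17 + 350/3 = 401/3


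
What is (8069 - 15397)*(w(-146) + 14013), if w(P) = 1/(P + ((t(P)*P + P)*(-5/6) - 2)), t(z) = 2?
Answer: -22283143616/217 ≈ -1.0269e+8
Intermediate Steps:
w(P) = 1/(-2 - 3*P/2) (w(P) = 1/(P + ((2*P + P)*(-5/6) - 2)) = 1/(P + ((3*P)*(-5*1/6) - 2)) = 1/(P + ((3*P)*(-5/6) - 2)) = 1/(P + (-5*P/2 - 2)) = 1/(P + (-2 - 5*P/2)) = 1/(-2 - 3*P/2))
(8069 - 15397)*(w(-146) + 14013) = (8069 - 15397)*(-2/(4 + 3*(-146)) + 14013) = -7328*(-2/(4 - 438) + 14013) = -7328*(-2/(-434) + 14013) = -7328*(-2*(-1/434) + 14013) = -7328*(1/217 + 14013) = -7328*3040822/217 = -22283143616/217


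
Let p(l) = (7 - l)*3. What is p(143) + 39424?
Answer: 39016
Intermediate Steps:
p(l) = 21 - 3*l
p(143) + 39424 = (21 - 3*143) + 39424 = (21 - 429) + 39424 = -408 + 39424 = 39016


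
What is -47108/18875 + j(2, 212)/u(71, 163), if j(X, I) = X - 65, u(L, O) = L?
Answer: -4533793/1340125 ≈ -3.3831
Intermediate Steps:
j(X, I) = -65 + X
-47108/18875 + j(2, 212)/u(71, 163) = -47108/18875 + (-65 + 2)/71 = -47108*1/18875 - 63*1/71 = -47108/18875 - 63/71 = -4533793/1340125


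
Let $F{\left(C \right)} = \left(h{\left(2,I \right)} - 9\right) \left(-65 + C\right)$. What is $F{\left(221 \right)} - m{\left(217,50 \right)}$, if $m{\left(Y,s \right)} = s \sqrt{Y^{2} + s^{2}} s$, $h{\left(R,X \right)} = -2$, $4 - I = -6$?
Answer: $-1716 - 2500 \sqrt{49589} \approx -5.5843 \cdot 10^{5}$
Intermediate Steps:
$I = 10$ ($I = 4 - -6 = 4 + 6 = 10$)
$m{\left(Y,s \right)} = s^{2} \sqrt{Y^{2} + s^{2}}$
$F{\left(C \right)} = 715 - 11 C$ ($F{\left(C \right)} = \left(-2 - 9\right) \left(-65 + C\right) = - 11 \left(-65 + C\right) = 715 - 11 C$)
$F{\left(221 \right)} - m{\left(217,50 \right)} = \left(715 - 2431\right) - 50^{2} \sqrt{217^{2} + 50^{2}} = \left(715 - 2431\right) - 2500 \sqrt{47089 + 2500} = -1716 - 2500 \sqrt{49589}$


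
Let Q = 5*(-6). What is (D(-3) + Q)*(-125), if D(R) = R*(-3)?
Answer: 2625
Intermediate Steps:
D(R) = -3*R
Q = -30
(D(-3) + Q)*(-125) = (-3*(-3) - 30)*(-125) = (9 - 30)*(-125) = -21*(-125) = 2625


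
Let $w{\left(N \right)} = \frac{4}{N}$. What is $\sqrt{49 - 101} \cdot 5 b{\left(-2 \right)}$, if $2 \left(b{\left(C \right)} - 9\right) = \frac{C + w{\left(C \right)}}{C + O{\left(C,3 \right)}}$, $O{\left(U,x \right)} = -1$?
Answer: $\frac{290 i \sqrt{13}}{3} \approx 348.54 i$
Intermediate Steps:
$b{\left(C \right)} = 9 + \frac{C + \frac{4}{C}}{2 \left(-1 + C\right)}$ ($b{\left(C \right)} = 9 + \frac{\left(C + \frac{4}{C}\right) \frac{1}{C - 1}}{2} = 9 + \frac{\left(C + \frac{4}{C}\right) \frac{1}{-1 + C}}{2} = 9 + \frac{\frac{1}{-1 + C} \left(C + \frac{4}{C}\right)}{2} = 9 + \frac{C + \frac{4}{C}}{2 \left(-1 + C\right)}$)
$\sqrt{49 - 101} \cdot 5 b{\left(-2 \right)} = \sqrt{49 - 101} \cdot 5 \frac{4 - 2 \left(-18 + 19 \left(-2\right)\right)}{2 \left(-2\right) \left(-1 - 2\right)} = \sqrt{-52} \cdot 5 \cdot \frac{1}{2} \left(- \frac{1}{2}\right) \frac{1}{-3} \left(4 - 2 \left(-18 - 38\right)\right) = 2 i \sqrt{13} \cdot 5 \cdot \frac{1}{2} \left(- \frac{1}{2}\right) \left(- \frac{1}{3}\right) \left(4 - -112\right) = 10 i \sqrt{13} \cdot \frac{1}{2} \left(- \frac{1}{2}\right) \left(- \frac{1}{3}\right) \left(4 + 112\right) = 10 i \sqrt{13} \cdot \frac{1}{2} \left(- \frac{1}{2}\right) \left(- \frac{1}{3}\right) 116 = 10 i \sqrt{13} \cdot \frac{29}{3} = \frac{290 i \sqrt{13}}{3}$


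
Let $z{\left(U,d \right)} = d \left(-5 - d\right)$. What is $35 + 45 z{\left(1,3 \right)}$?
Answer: $-1045$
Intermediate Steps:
$35 + 45 z{\left(1,3 \right)} = 35 + 45 \left(\left(-1\right) 3 \left(5 + 3\right)\right) = 35 + 45 \left(\left(-1\right) 3 \cdot 8\right) = 35 + 45 \left(-24\right) = 35 - 1080 = -1045$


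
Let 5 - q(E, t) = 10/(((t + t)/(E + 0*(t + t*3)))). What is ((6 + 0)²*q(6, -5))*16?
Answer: 6336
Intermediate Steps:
q(E, t) = 5 - 5*E/t (q(E, t) = 5 - 10/((t + t)/(E + 0*(t + t*3))) = 5 - 10/((2*t)/(E + 0*(t + 3*t))) = 5 - 10/((2*t)/(E + 0*(4*t))) = 5 - 10/((2*t)/(E + 0)) = 5 - 10/((2*t)/E) = 5 - 10/(2*t/E) = 5 - 10*E/(2*t) = 5 - 5*E/t)
((6 + 0)²*q(6, -5))*16 = ((6 + 0)²*(5 - 5*6/(-5)))*16 = (6²*(5 - 5*6*(-⅕)))*16 = (36*(5 + 6))*16 = (36*11)*16 = 396*16 = 6336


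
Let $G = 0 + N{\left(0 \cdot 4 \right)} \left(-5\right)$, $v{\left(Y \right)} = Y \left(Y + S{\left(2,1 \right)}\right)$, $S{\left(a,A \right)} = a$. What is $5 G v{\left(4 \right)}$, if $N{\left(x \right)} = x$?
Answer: $0$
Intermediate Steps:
$v{\left(Y \right)} = Y \left(2 + Y\right)$ ($v{\left(Y \right)} = Y \left(Y + 2\right) = Y \left(2 + Y\right)$)
$G = 0$ ($G = 0 + 0 \cdot 4 \left(-5\right) = 0 + 0 \left(-5\right) = 0 + 0 = 0$)
$5 G v{\left(4 \right)} = 5 \cdot 0 \cdot 4 \left(2 + 4\right) = 0 \cdot 4 \cdot 6 = 0 \cdot 24 = 0$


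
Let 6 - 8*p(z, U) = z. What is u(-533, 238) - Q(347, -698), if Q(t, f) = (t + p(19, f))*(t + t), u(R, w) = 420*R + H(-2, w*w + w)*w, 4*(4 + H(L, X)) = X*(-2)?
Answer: -28933841/4 ≈ -7.2335e+6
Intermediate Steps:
H(L, X) = -4 - X/2 (H(L, X) = -4 + (X*(-2))/4 = -4 + (-2*X)/4 = -4 - X/2)
p(z, U) = ¾ - z/8
u(R, w) = 420*R + w*(-4 - w/2 - w²/2) (u(R, w) = 420*R + (-4 - (w*w + w)/2)*w = 420*R + (-4 - (w² + w)/2)*w = 420*R + (-4 - (w + w²)/2)*w = 420*R + (-4 + (-w/2 - w²/2))*w = 420*R + (-4 - w/2 - w²/2)*w = 420*R + w*(-4 - w/2 - w²/2))
Q(t, f) = 2*t*(-13/8 + t) (Q(t, f) = (t + (¾ - ⅛*19))*(t + t) = (t + (¾ - 19/8))*(2*t) = (t - 13/8)*(2*t) = (-13/8 + t)*(2*t) = 2*t*(-13/8 + t))
u(-533, 238) - Q(347, -698) = (420*(-533) - ½*238*(8 + 238*(1 + 238))) - 347*(-13 + 8*347)/4 = (-223860 - ½*238*(8 + 238*239)) - 347*(-13 + 2776)/4 = (-223860 - ½*238*(8 + 56882)) - 347*2763/4 = (-223860 - ½*238*56890) - 1*958761/4 = (-223860 - 6769910) - 958761/4 = -6993770 - 958761/4 = -28933841/4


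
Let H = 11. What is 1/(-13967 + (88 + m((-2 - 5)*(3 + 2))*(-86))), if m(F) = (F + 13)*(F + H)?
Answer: -1/59287 ≈ -1.6867e-5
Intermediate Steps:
m(F) = (11 + F)*(13 + F) (m(F) = (F + 13)*(F + 11) = (13 + F)*(11 + F) = (11 + F)*(13 + F))
1/(-13967 + (88 + m((-2 - 5)*(3 + 2))*(-86))) = 1/(-13967 + (88 + (143 + ((-2 - 5)*(3 + 2))**2 + 24*((-2 - 5)*(3 + 2)))*(-86))) = 1/(-13967 + (88 + (143 + (-7*5)**2 + 24*(-7*5))*(-86))) = 1/(-13967 + (88 + (143 + (-35)**2 + 24*(-35))*(-86))) = 1/(-13967 + (88 + (143 + 1225 - 840)*(-86))) = 1/(-13967 + (88 + 528*(-86))) = 1/(-13967 + (88 - 45408)) = 1/(-13967 - 45320) = 1/(-59287) = -1/59287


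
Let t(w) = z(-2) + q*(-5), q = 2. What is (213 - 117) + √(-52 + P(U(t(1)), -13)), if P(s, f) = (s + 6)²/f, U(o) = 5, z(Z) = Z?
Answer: 96 + I*√10361/13 ≈ 96.0 + 7.8299*I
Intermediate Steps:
t(w) = -12 (t(w) = -2 + 2*(-5) = -2 - 10 = -12)
P(s, f) = (6 + s)²/f
(213 - 117) + √(-52 + P(U(t(1)), -13)) = (213 - 117) + √(-52 + (6 + 5)²/(-13)) = 96 + √(-52 - 1/13*11²) = 96 + √(-52 - 1/13*121) = 96 + √(-52 - 121/13) = 96 + √(-797/13) = 96 + I*√10361/13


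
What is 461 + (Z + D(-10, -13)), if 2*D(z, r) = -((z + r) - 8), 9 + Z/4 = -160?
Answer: -399/2 ≈ -199.50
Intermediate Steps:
Z = -676 (Z = -36 + 4*(-160) = -36 - 640 = -676)
D(z, r) = 4 - r/2 - z/2 (D(z, r) = (-((z + r) - 8))/2 = (-((r + z) - 8))/2 = (-(-8 + r + z))/2 = (8 - r - z)/2 = 4 - r/2 - z/2)
461 + (Z + D(-10, -13)) = 461 + (-676 + (4 - ½*(-13) - ½*(-10))) = 461 + (-676 + (4 + 13/2 + 5)) = 461 + (-676 + 31/2) = 461 - 1321/2 = -399/2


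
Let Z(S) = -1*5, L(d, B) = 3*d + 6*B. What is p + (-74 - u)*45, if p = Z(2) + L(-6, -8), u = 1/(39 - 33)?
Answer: -6817/2 ≈ -3408.5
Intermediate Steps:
Z(S) = -5
u = 1/6 ≈ 0.16667
p = -71 (p = -5 + (3*(-6) + 6*(-8)) = -5 + (-18 - 48) = -5 - 66 = -71)
p + (-74 - u)*45 = -71 + (-74 - 1*1/6)*45 = -71 + (-74 - 1/6)*45 = -71 - 445/6*45 = -71 - 6675/2 = -6817/2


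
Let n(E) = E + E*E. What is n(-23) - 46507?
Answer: -46001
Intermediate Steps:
n(E) = E + E²
n(-23) - 46507 = -23*(1 - 23) - 46507 = -23*(-22) - 46507 = 506 - 46507 = -46001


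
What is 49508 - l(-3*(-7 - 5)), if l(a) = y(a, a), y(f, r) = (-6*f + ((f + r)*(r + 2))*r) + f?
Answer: -48808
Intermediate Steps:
y(f, r) = -5*f + r*(2 + r)*(f + r) (y(f, r) = (-6*f + ((f + r)*(2 + r))*r) + f = (-6*f + ((2 + r)*(f + r))*r) + f = (-6*f + r*(2 + r)*(f + r)) + f = -5*f + r*(2 + r)*(f + r))
l(a) = -5*a + 2*a**3 + 4*a**2 (l(a) = a**3 - 5*a + 2*a**2 + a*a**2 + 2*a*a = a**3 - 5*a + 2*a**2 + a**3 + 2*a**2 = -5*a + 2*a**3 + 4*a**2)
49508 - l(-3*(-7 - 5)) = 49508 - (-3*(-7 - 5))*(-5 + 2*(-3*(-7 - 5))**2 + 4*(-3*(-7 - 5))) = 49508 - (-3*(-12))*(-5 + 2*(-3*(-12))**2 + 4*(-3*(-12))) = 49508 - 36*(-5 + 2*36**2 + 4*36) = 49508 - 36*(-5 + 2*1296 + 144) = 49508 - 36*(-5 + 2592 + 144) = 49508 - 36*2731 = 49508 - 1*98316 = 49508 - 98316 = -48808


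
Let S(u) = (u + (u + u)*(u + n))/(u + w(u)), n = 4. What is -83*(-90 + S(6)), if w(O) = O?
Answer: 13197/2 ≈ 6598.5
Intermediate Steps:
S(u) = (u + 2*u*(4 + u))/(2*u) (S(u) = (u + (u + u)*(u + 4))/(u + u) = (u + (2*u)*(4 + u))/((2*u)) = (u + 2*u*(4 + u))*(1/(2*u)) = (u + 2*u*(4 + u))/(2*u))
-83*(-90 + S(6)) = -83*(-90 + (9/2 + 6)) = -83*(-90 + 21/2) = -83*(-159/2) = 13197/2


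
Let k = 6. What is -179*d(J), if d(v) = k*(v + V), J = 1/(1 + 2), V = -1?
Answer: 716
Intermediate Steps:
J = ⅓ (J = 1/3 = ⅓ ≈ 0.33333)
d(v) = -6 + 6*v (d(v) = 6*(v - 1) = 6*(-1 + v) = -6 + 6*v)
-179*d(J) = -179*(-6 + 6*(⅓)) = -179*(-6 + 2) = -179*(-4) = -1*(-716) = 716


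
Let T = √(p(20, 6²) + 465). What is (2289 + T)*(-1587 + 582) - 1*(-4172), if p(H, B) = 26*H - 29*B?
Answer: -2296273 - 1005*I*√59 ≈ -2.2963e+6 - 7719.6*I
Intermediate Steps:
p(H, B) = -29*B + 26*H
T = I*√59 (T = √((-29*6² + 26*20) + 465) = √((-29*36 + 520) + 465) = √((-1044 + 520) + 465) = √(-524 + 465) = √(-59) = I*√59 ≈ 7.6811*I)
(2289 + T)*(-1587 + 582) - 1*(-4172) = (2289 + I*√59)*(-1587 + 582) - 1*(-4172) = (2289 + I*√59)*(-1005) + 4172 = (-2300445 - 1005*I*√59) + 4172 = -2296273 - 1005*I*√59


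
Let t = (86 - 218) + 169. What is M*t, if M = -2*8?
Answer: -592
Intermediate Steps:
M = -16
t = 37 (t = -132 + 169 = 37)
M*t = -16*37 = -592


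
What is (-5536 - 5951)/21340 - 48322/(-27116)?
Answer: 179927497/144663860 ≈ 1.2438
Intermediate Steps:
(-5536 - 5951)/21340 - 48322/(-27116) = -11487*1/21340 - 48322*(-1/27116) = -11487/21340 + 24161/13558 = 179927497/144663860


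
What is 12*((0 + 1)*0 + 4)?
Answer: 48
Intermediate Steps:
12*((0 + 1)*0 + 4) = 12*(1*0 + 4) = 12*(0 + 4) = 12*4 = 48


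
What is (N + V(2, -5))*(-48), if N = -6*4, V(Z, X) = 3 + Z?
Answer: 912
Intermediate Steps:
N = -24
(N + V(2, -5))*(-48) = (-24 + (3 + 2))*(-48) = (-24 + 5)*(-48) = -19*(-48) = 912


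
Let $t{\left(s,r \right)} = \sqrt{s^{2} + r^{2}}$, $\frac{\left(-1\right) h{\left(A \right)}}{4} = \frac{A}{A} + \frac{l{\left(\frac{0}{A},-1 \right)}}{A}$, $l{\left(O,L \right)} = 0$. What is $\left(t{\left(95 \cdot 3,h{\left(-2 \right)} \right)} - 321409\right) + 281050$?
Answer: $-40359 + \sqrt{81241} \approx -40074.0$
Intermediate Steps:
$h{\left(A \right)} = -4$ ($h{\left(A \right)} = - 4 \left(\frac{A}{A} + \frac{0}{A}\right) = - 4 \left(1 + 0\right) = \left(-4\right) 1 = -4$)
$t{\left(s,r \right)} = \sqrt{r^{2} + s^{2}}$
$\left(t{\left(95 \cdot 3,h{\left(-2 \right)} \right)} - 321409\right) + 281050 = \left(\sqrt{\left(-4\right)^{2} + \left(95 \cdot 3\right)^{2}} - 321409\right) + 281050 = \left(\sqrt{16 + 285^{2}} - 321409\right) + 281050 = \left(\sqrt{16 + 81225} - 321409\right) + 281050 = \left(\sqrt{81241} - 321409\right) + 281050 = \left(-321409 + \sqrt{81241}\right) + 281050 = -40359 + \sqrt{81241}$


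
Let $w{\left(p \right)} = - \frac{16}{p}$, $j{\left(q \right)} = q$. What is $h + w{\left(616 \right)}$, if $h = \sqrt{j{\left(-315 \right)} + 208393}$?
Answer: $- \frac{2}{77} + \sqrt{208078} \approx 456.13$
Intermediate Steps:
$h = \sqrt{208078}$ ($h = \sqrt{-315 + 208393} = \sqrt{208078} \approx 456.16$)
$h + w{\left(616 \right)} = \sqrt{208078} - \frac{16}{616} = \sqrt{208078} - \frac{2}{77} = - \frac{2}{77} + \sqrt{208078}$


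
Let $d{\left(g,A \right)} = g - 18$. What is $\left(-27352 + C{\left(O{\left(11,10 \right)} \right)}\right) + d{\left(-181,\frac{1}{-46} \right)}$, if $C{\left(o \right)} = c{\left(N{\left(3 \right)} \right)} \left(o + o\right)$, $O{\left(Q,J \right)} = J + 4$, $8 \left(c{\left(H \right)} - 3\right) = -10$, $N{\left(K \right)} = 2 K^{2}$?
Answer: $-27502$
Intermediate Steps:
$c{\left(H \right)} = \frac{7}{4}$ ($c{\left(H \right)} = 3 + \frac{1}{8} \left(-10\right) = 3 - \frac{5}{4} = \frac{7}{4}$)
$d{\left(g,A \right)} = -18 + g$
$O{\left(Q,J \right)} = 4 + J$
$C{\left(o \right)} = \frac{7 o}{2}$ ($C{\left(o \right)} = \frac{7 \left(o + o\right)}{4} = \frac{7 \cdot 2 o}{4} = \frac{7 o}{2}$)
$\left(-27352 + C{\left(O{\left(11,10 \right)} \right)}\right) + d{\left(-181,\frac{1}{-46} \right)} = \left(-27352 + \frac{7 \left(4 + 10\right)}{2}\right) - 199 = \left(-27352 + \frac{7}{2} \cdot 14\right) - 199 = \left(-27352 + 49\right) - 199 = -27303 - 199 = -27502$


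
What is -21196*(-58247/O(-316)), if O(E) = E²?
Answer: 308650853/24964 ≈ 12364.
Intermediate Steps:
-21196*(-58247/O(-316)) = -21196/((-316)²/(-58247)) = -21196/(99856*(-1/58247)) = -21196/(-99856/58247) = -21196*(-58247/99856) = 308650853/24964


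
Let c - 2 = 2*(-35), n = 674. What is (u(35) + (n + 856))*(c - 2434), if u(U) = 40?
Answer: -3928140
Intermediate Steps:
c = -68 (c = 2 + 2*(-35) = 2 - 70 = -68)
(u(35) + (n + 856))*(c - 2434) = (40 + (674 + 856))*(-68 - 2434) = (40 + 1530)*(-2502) = 1570*(-2502) = -3928140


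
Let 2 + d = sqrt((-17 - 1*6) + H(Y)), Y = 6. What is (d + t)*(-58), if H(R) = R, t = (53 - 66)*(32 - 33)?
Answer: -638 - 58*I*sqrt(17) ≈ -638.0 - 239.14*I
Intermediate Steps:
t = 13 (t = -13*(-1) = 13)
d = -2 + I*sqrt(17) (d = -2 + sqrt((-17 - 1*6) + 6) = -2 + sqrt((-17 - 6) + 6) = -2 + sqrt(-23 + 6) = -2 + sqrt(-17) = -2 + I*sqrt(17) ≈ -2.0 + 4.1231*I)
(d + t)*(-58) = ((-2 + I*sqrt(17)) + 13)*(-58) = (11 + I*sqrt(17))*(-58) = -638 - 58*I*sqrt(17)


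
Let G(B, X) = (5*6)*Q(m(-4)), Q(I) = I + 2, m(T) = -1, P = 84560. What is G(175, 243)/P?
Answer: 3/8456 ≈ 0.00035478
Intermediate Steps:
Q(I) = 2 + I
G(B, X) = 30 (G(B, X) = (5*6)*(2 - 1) = 30*1 = 30)
G(175, 243)/P = 30/84560 = 30*(1/84560) = 3/8456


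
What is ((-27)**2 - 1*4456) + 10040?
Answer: 6313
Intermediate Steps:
((-27)**2 - 1*4456) + 10040 = (729 - 4456) + 10040 = -3727 + 10040 = 6313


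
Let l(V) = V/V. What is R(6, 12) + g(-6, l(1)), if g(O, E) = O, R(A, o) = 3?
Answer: -3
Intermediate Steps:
l(V) = 1
R(6, 12) + g(-6, l(1)) = 3 - 6 = -3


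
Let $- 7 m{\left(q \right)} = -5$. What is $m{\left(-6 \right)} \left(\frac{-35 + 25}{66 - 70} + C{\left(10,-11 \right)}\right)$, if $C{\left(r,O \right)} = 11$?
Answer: $\frac{135}{14} \approx 9.6429$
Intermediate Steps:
$m{\left(q \right)} = \frac{5}{7}$ ($m{\left(q \right)} = \left(- \frac{1}{7}\right) \left(-5\right) = \frac{5}{7}$)
$m{\left(-6 \right)} \left(\frac{-35 + 25}{66 - 70} + C{\left(10,-11 \right)}\right) = \frac{5 \left(\frac{-35 + 25}{66 - 70} + 11\right)}{7} = \frac{5 \left(- \frac{10}{-4} + 11\right)}{7} = \frac{5 \left(\left(-10\right) \left(- \frac{1}{4}\right) + 11\right)}{7} = \frac{5 \left(\frac{5}{2} + 11\right)}{7} = \frac{5}{7} \cdot \frac{27}{2} = \frac{135}{14}$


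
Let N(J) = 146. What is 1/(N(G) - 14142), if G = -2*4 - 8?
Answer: -1/13996 ≈ -7.1449e-5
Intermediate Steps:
G = -16 (G = -8 - 8 = -16)
1/(N(G) - 14142) = 1/(146 - 14142) = 1/(-13996) = -1/13996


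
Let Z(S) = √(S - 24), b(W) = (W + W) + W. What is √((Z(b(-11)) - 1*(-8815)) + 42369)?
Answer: √(51184 + I*√57) ≈ 226.24 + 0.017*I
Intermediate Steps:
b(W) = 3*W (b(W) = 2*W + W = 3*W)
Z(S) = √(-24 + S)
√((Z(b(-11)) - 1*(-8815)) + 42369) = √((√(-24 + 3*(-11)) - 1*(-8815)) + 42369) = √((√(-24 - 33) + 8815) + 42369) = √((√(-57) + 8815) + 42369) = √((I*√57 + 8815) + 42369) = √((8815 + I*√57) + 42369) = √(51184 + I*√57)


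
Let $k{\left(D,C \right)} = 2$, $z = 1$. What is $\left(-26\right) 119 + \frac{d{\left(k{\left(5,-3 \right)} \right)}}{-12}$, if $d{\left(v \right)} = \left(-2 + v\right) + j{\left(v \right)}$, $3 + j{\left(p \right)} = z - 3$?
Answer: $- \frac{37123}{12} \approx -3093.6$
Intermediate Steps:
$j{\left(p \right)} = -5$ ($j{\left(p \right)} = -3 + \left(1 - 3\right) = -3 - 2 = -5$)
$d{\left(v \right)} = -7 + v$ ($d{\left(v \right)} = \left(-2 + v\right) - 5 = -7 + v$)
$\left(-26\right) 119 + \frac{d{\left(k{\left(5,-3 \right)} \right)}}{-12} = \left(-26\right) 119 + \frac{-7 + 2}{-12} = -3094 - - \frac{5}{12} = -3094 + \frac{5}{12} = - \frac{37123}{12}$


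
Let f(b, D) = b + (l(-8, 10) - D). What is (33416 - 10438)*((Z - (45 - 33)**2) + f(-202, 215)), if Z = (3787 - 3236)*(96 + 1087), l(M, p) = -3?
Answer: 14964859082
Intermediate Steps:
f(b, D) = -3 + b - D (f(b, D) = b + (-3 - D) = -3 + b - D)
Z = 651833 (Z = 551*1183 = 651833)
(33416 - 10438)*((Z - (45 - 33)**2) + f(-202, 215)) = (33416 - 10438)*((651833 - (45 - 33)**2) + (-3 - 202 - 1*215)) = 22978*((651833 - 1*12**2) + (-3 - 202 - 215)) = 22978*((651833 - 1*144) - 420) = 22978*((651833 - 144) - 420) = 22978*(651689 - 420) = 22978*651269 = 14964859082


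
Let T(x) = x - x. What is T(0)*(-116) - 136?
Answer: -136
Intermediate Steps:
T(x) = 0
T(0)*(-116) - 136 = 0*(-116) - 136 = 0 - 136 = -136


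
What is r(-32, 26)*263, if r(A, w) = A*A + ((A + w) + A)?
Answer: 259318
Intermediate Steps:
r(A, w) = w + A² + 2*A (r(A, w) = A² + (w + 2*A) = w + A² + 2*A)
r(-32, 26)*263 = (26 + (-32)² + 2*(-32))*263 = (26 + 1024 - 64)*263 = 986*263 = 259318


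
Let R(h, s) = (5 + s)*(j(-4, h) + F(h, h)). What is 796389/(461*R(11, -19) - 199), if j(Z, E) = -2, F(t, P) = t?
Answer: -796389/58285 ≈ -13.664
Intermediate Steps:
R(h, s) = (-2 + h)*(5 + s) (R(h, s) = (5 + s)*(-2 + h) = (-2 + h)*(5 + s))
796389/(461*R(11, -19) - 199) = 796389/(461*(-10 - 2*(-19) + 5*11 + 11*(-19)) - 199) = 796389/(461*(-10 + 38 + 55 - 209) - 199) = 796389/(461*(-126) - 199) = 796389/(-58086 - 199) = 796389/(-58285) = 796389*(-1/58285) = -796389/58285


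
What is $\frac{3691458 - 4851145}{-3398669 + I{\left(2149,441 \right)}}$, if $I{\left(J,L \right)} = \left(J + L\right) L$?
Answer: $\frac{1159687}{2256479} \approx 0.51394$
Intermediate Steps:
$I{\left(J,L \right)} = L \left(J + L\right)$
$\frac{3691458 - 4851145}{-3398669 + I{\left(2149,441 \right)}} = \frac{3691458 - 4851145}{-3398669 + 441 \left(2149 + 441\right)} = - \frac{1159687}{-3398669 + 441 \cdot 2590} = - \frac{1159687}{-3398669 + 1142190} = - \frac{1159687}{-2256479} = \left(-1159687\right) \left(- \frac{1}{2256479}\right) = \frac{1159687}{2256479}$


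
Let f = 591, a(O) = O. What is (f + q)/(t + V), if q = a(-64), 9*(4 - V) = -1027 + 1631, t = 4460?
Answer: 4743/39572 ≈ 0.11986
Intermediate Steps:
V = -568/9 (V = 4 - (-1027 + 1631)/9 = 4 - ⅑*604 = 4 - 604/9 = -568/9 ≈ -63.111)
q = -64
(f + q)/(t + V) = (591 - 64)/(4460 - 568/9) = 527/(39572/9) = 527*(9/39572) = 4743/39572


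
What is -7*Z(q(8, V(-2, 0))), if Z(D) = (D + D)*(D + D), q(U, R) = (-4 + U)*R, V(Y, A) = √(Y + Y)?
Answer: 1792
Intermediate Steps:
V(Y, A) = √2*√Y (V(Y, A) = √(2*Y) = √2*√Y)
q(U, R) = R*(-4 + U)
Z(D) = 4*D² (Z(D) = (2*D)*(2*D) = 4*D²)
-7*Z(q(8, V(-2, 0))) = -28*((√2*√(-2))*(-4 + 8))² = -28*((√2*(I*√2))*4)² = -28*((2*I)*4)² = -28*(8*I)² = -28*(-64) = -7*(-256) = 1792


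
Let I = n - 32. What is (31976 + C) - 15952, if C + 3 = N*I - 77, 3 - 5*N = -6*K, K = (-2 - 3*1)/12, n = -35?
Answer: 159373/10 ≈ 15937.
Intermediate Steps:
I = -67 (I = -35 - 32 = -67)
K = -5/12 (K = (-2 - 3)*(1/12) = -5*1/12 = -5/12 ≈ -0.41667)
N = ⅒ (N = ⅗ - (-6)*(-5)/(5*12) = ⅗ - ⅕*5/2 = ⅗ - ½ = ⅒ ≈ 0.10000)
C = -867/10 (C = -3 + ((⅒)*(-67) - 77) = -3 + (-67/10 - 77) = -3 - 837/10 = -867/10 ≈ -86.700)
(31976 + C) - 15952 = (31976 - 867/10) - 15952 = 318893/10 - 15952 = 159373/10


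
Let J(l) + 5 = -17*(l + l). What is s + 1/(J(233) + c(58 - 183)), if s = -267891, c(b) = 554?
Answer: -1975160344/7373 ≈ -2.6789e+5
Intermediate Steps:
J(l) = -5 - 34*l (J(l) = -5 - 17*(l + l) = -5 - 34*l)
s + 1/(J(233) + c(58 - 183)) = -267891 + 1/((-5 - 34*233) + 554) = -267891 + 1/((-5 - 7922) + 554) = -267891 + 1/(-7927 + 554) = -267891 + 1/(-7373) = -267891 - 1/7373 = -1975160344/7373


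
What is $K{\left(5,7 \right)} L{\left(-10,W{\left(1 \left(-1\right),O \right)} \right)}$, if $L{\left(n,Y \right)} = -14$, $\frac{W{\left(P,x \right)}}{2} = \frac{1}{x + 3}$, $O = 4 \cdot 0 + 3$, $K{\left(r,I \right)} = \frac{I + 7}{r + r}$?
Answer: $- \frac{98}{5} \approx -19.6$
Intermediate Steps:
$K{\left(r,I \right)} = \frac{7 + I}{2 r}$
$O = 3$ ($O = 0 + 3 = 3$)
$W{\left(P,x \right)} = \frac{2}{3 + x}$ ($W{\left(P,x \right)} = \frac{2}{x + 3} = \frac{2}{3 + x}$)
$K{\left(5,7 \right)} L{\left(-10,W{\left(1 \left(-1\right),O \right)} \right)} = \frac{7 + 7}{2 \cdot 5} \left(-14\right) = \frac{1}{2} \cdot \frac{1}{5} \cdot 14 \left(-14\right) = \frac{7}{5} \left(-14\right) = - \frac{98}{5}$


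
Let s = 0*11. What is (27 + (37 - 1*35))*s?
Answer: 0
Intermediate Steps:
s = 0
(27 + (37 - 1*35))*s = (27 + (37 - 1*35))*0 = (27 + (37 - 35))*0 = (27 + 2)*0 = 29*0 = 0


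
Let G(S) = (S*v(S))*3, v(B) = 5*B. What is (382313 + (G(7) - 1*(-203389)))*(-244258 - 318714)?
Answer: -330147610764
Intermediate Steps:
G(S) = 15*S² (G(S) = (S*(5*S))*3 = (5*S²)*3 = 15*S²)
(382313 + (G(7) - 1*(-203389)))*(-244258 - 318714) = (382313 + (15*7² - 1*(-203389)))*(-244258 - 318714) = (382313 + (15*49 + 203389))*(-562972) = (382313 + (735 + 203389))*(-562972) = (382313 + 204124)*(-562972) = 586437*(-562972) = -330147610764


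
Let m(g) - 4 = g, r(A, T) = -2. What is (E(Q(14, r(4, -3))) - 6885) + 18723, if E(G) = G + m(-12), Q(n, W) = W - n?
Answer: 11814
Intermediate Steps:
m(g) = 4 + g
E(G) = -8 + G (E(G) = G + (4 - 12) = G - 8 = -8 + G)
(E(Q(14, r(4, -3))) - 6885) + 18723 = ((-8 + (-2 - 1*14)) - 6885) + 18723 = ((-8 + (-2 - 14)) - 6885) + 18723 = ((-8 - 16) - 6885) + 18723 = (-24 - 6885) + 18723 = -6909 + 18723 = 11814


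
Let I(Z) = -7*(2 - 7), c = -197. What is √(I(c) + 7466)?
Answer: √7501 ≈ 86.608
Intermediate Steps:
I(Z) = 35 (I(Z) = -7*(-5) = 35)
√(I(c) + 7466) = √(35 + 7466) = √7501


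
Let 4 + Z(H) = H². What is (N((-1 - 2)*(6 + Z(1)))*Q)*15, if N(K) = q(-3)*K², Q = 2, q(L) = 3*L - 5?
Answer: -34020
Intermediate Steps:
q(L) = -5 + 3*L
Z(H) = -4 + H²
N(K) = -14*K² (N(K) = (-5 + 3*(-3))*K² = (-5 - 9)*K² = -14*K²)
(N((-1 - 2)*(6 + Z(1)))*Q)*15 = (-14*(-1 - 2)²*(6 + (-4 + 1²))²*2)*15 = (-14*9*(6 + (-4 + 1))²*2)*15 = (-14*9*(6 - 3)²*2)*15 = (-14*(-3*3)²*2)*15 = (-14*(-9)²*2)*15 = (-14*81*2)*15 = -1134*2*15 = -2268*15 = -34020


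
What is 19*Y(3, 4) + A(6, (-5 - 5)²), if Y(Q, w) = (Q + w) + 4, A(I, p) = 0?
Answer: 209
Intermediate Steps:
Y(Q, w) = 4 + Q + w
19*Y(3, 4) + A(6, (-5 - 5)²) = 19*(4 + 3 + 4) + 0 = 19*11 + 0 = 209 + 0 = 209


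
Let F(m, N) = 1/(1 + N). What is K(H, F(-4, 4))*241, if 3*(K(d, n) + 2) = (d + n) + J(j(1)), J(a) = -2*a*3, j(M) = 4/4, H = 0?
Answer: -14219/15 ≈ -947.93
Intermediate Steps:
j(M) = 1 (j(M) = 4*(¼) = 1)
J(a) = -6*a
K(d, n) = -4 + d/3 + n/3 (K(d, n) = -2 + ((d + n) - 6*1)/3 = -2 + ((d + n) - 6)/3 = -2 + (-6 + d + n)/3 = -2 + (-2 + d/3 + n/3) = -4 + d/3 + n/3)
K(H, F(-4, 4))*241 = (-4 + (⅓)*0 + 1/(3*(1 + 4)))*241 = (-4 + 0 + (⅓)/5)*241 = (-4 + 0 + (⅓)*(⅕))*241 = (-4 + 0 + 1/15)*241 = -59/15*241 = -14219/15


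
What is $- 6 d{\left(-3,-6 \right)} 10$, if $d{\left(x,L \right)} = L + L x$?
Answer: $-720$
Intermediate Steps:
$- 6 d{\left(-3,-6 \right)} 10 = - 6 \left(- 6 \left(1 - 3\right)\right) 10 = - 6 \left(\left(-6\right) \left(-2\right)\right) 10 = \left(-6\right) 12 \cdot 10 = \left(-72\right) 10 = -720$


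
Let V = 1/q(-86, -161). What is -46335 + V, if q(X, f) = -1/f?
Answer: -46174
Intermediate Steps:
V = 161 (V = 1/(-1/(-161)) = 1/(-1*(-1/161)) = 1/(1/161) = 161)
-46335 + V = -46335 + 161 = -46174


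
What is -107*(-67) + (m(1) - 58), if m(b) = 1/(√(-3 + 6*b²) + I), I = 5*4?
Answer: 2823087/397 - √3/397 ≈ 7111.0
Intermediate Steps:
I = 20
m(b) = 1/(20 + √(-3 + 6*b²)) (m(b) = 1/(√(-3 + 6*b²) + 20) = 1/(20 + √(-3 + 6*b²)))
-107*(-67) + (m(1) - 58) = -107*(-67) + (1/(20 + √3*√(-1 + 2*1²)) - 58) = 7169 + (1/(20 + √3*√(-1 + 2*1)) - 58) = 7169 + (1/(20 + √3*√(-1 + 2)) - 58) = 7169 + (1/(20 + √3*√1) - 58) = 7169 + (1/(20 + √3*1) - 58) = 7169 + (1/(20 + √3) - 58) = 7169 + (-58 + 1/(20 + √3)) = 7111 + 1/(20 + √3)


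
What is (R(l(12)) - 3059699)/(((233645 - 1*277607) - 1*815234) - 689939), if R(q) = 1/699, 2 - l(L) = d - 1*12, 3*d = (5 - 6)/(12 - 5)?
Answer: 61106560/30938439 ≈ 1.9751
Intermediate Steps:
d = -1/21 (d = ((5 - 6)/(12 - 5))/3 = (-1/7)/3 = (-1*⅐)/3 = (⅓)*(-⅐) = -1/21 ≈ -0.047619)
l(L) = 295/21 (l(L) = 2 - (-1/21 - 1*12) = 2 - (-1/21 - 12) = 2 - 1*(-253/21) = 2 + 253/21 = 295/21)
R(q) = 1/699
(R(l(12)) - 3059699)/(((233645 - 1*277607) - 1*815234) - 689939) = (1/699 - 3059699)/(((233645 - 1*277607) - 1*815234) - 689939) = -2138729600/(699*(((233645 - 277607) - 815234) - 689939)) = -2138729600/(699*((-43962 - 815234) - 689939)) = -2138729600/(699*(-859196 - 689939)) = -2138729600/699/(-1549135) = -2138729600/699*(-1/1549135) = 61106560/30938439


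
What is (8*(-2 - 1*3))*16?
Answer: -640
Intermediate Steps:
(8*(-2 - 1*3))*16 = (8*(-2 - 3))*16 = (8*(-5))*16 = -40*16 = -640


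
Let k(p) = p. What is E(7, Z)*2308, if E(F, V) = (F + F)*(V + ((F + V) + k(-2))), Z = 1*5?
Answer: 484680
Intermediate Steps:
Z = 5
E(F, V) = 2*F*(-2 + F + 2*V) (E(F, V) = (F + F)*(V + ((F + V) - 2)) = (2*F)*(V + (-2 + F + V)) = (2*F)*(-2 + F + 2*V) = 2*F*(-2 + F + 2*V))
E(7, Z)*2308 = (2*7*(-2 + 7 + 2*5))*2308 = (2*7*(-2 + 7 + 10))*2308 = (2*7*15)*2308 = 210*2308 = 484680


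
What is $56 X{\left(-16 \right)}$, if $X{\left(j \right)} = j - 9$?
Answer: $-1400$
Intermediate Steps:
$X{\left(j \right)} = -9 + j$ ($X{\left(j \right)} = j - 9 = -9 + j$)
$56 X{\left(-16 \right)} = 56 \left(-9 - 16\right) = 56 \left(-25\right) = -1400$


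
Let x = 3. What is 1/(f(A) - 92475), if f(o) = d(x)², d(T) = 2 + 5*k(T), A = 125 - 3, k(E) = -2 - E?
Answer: -1/91946 ≈ -1.0876e-5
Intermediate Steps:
A = 122
d(T) = -8 - 5*T (d(T) = 2 + 5*(-2 - T) = 2 + (-10 - 5*T) = -8 - 5*T)
f(o) = 529 (f(o) = (-8 - 5*3)² = (-8 - 15)² = (-23)² = 529)
1/(f(A) - 92475) = 1/(529 - 92475) = 1/(-91946) = -1/91946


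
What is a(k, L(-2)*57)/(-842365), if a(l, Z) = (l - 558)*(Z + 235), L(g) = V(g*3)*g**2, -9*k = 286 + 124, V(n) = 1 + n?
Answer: -983192/1516257 ≈ -0.64843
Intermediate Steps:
k = -410/9 (k = -(286 + 124)/9 = -1/9*410 = -410/9 ≈ -45.556)
L(g) = g**2*(1 + 3*g) (L(g) = (1 + g*3)*g**2 = (1 + 3*g)*g**2 = g**2*(1 + 3*g))
a(l, Z) = (-558 + l)*(235 + Z)
a(k, L(-2)*57)/(-842365) = (-131130 - 558*(-2)**2*(1 + 3*(-2))*57 + 235*(-410/9) + (((-2)**2*(1 + 3*(-2)))*57)*(-410/9))/(-842365) = (-131130 - 558*4*(1 - 6)*57 - 96350/9 + ((4*(1 - 6))*57)*(-410/9))*(-1/842365) = (-131130 - 558*4*(-5)*57 - 96350/9 + ((4*(-5))*57)*(-410/9))*(-1/842365) = (-131130 - (-11160)*57 - 96350/9 - 20*57*(-410/9))*(-1/842365) = (-131130 - 558*(-1140) - 96350/9 - 1140*(-410/9))*(-1/842365) = (-131130 + 636120 - 96350/9 + 155800/3)*(-1/842365) = (4915960/9)*(-1/842365) = -983192/1516257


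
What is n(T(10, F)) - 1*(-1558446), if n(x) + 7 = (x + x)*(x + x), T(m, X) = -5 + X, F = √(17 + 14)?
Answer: 1558663 - 40*√31 ≈ 1.5584e+6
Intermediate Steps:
F = √31 ≈ 5.5678
n(x) = -7 + 4*x² (n(x) = -7 + (x + x)*(x + x) = -7 + (2*x)*(2*x) = -7 + 4*x²)
n(T(10, F)) - 1*(-1558446) = (-7 + 4*(-5 + √31)²) - 1*(-1558446) = (-7 + 4*(-5 + √31)²) + 1558446 = 1558439 + 4*(-5 + √31)²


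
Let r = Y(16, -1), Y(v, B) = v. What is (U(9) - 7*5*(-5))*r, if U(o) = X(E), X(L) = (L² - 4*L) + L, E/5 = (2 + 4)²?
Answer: 512560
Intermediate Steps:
E = 180 (E = 5*(2 + 4)² = 5*6² = 5*36 = 180)
X(L) = L² - 3*L
r = 16
U(o) = 31860 (U(o) = 180*(-3 + 180) = 180*177 = 31860)
(U(9) - 7*5*(-5))*r = (31860 - 7*5*(-5))*16 = (31860 - 35*(-5))*16 = (31860 + 175)*16 = 32035*16 = 512560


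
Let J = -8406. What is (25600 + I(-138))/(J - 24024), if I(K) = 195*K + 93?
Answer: 1217/32430 ≈ 0.037527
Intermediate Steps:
I(K) = 93 + 195*K
(25600 + I(-138))/(J - 24024) = (25600 + (93 + 195*(-138)))/(-8406 - 24024) = (25600 + (93 - 26910))/(-32430) = (25600 - 26817)*(-1/32430) = -1217*(-1/32430) = 1217/32430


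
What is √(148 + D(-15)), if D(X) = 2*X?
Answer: √118 ≈ 10.863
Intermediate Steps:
√(148 + D(-15)) = √(148 + 2*(-15)) = √(148 - 30) = √118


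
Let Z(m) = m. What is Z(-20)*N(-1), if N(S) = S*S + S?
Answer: 0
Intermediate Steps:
N(S) = S + S**2 (N(S) = S**2 + S = S + S**2)
Z(-20)*N(-1) = -(-20)*(1 - 1) = -(-20)*0 = -20*0 = 0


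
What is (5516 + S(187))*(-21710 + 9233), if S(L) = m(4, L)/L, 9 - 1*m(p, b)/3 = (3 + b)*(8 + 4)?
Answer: -12784919883/187 ≈ -6.8369e+7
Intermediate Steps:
m(p, b) = -81 - 36*b (m(p, b) = 27 - 3*(3 + b)*(8 + 4) = 27 - 3*(3 + b)*12 = 27 - 3*(36 + 12*b) = 27 + (-108 - 36*b) = -81 - 36*b)
S(L) = (-81 - 36*L)/L
(5516 + S(187))*(-21710 + 9233) = (5516 + (-36 - 81/187))*(-21710 + 9233) = (5516 + (-36 - 81*1/187))*(-12477) = (5516 + (-36 - 81/187))*(-12477) = (5516 - 6813/187)*(-12477) = (1024679/187)*(-12477) = -12784919883/187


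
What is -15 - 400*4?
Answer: -1615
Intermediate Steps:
-15 - 400*4 = -15 - 1600 = -1615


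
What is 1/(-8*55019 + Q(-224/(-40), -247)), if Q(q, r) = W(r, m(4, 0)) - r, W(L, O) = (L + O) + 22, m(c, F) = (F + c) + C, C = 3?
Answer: -1/440123 ≈ -2.2721e-6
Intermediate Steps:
m(c, F) = 3 + F + c (m(c, F) = (F + c) + 3 = 3 + F + c)
W(L, O) = 22 + L + O
Q(q, r) = 29 (Q(q, r) = (22 + r + (3 + 0 + 4)) - r = (22 + r + 7) - r = (29 + r) - r = 29)
1/(-8*55019 + Q(-224/(-40), -247)) = 1/(-8*55019 + 29) = 1/(-440152 + 29) = 1/(-440123) = -1/440123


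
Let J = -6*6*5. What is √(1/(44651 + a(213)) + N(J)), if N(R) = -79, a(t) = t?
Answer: I*√2484522755/5608 ≈ 8.8882*I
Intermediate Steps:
J = -180 (J = -36*5 = -180)
√(1/(44651 + a(213)) + N(J)) = √(1/(44651 + 213) - 79) = √(1/44864 - 79) = √(-3544255/44864) = I*√2484522755/5608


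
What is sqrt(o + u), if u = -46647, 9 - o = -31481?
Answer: I*sqrt(15157) ≈ 123.11*I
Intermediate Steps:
o = 31490 (o = 9 - 1*(-31481) = 9 + 31481 = 31490)
sqrt(o + u) = sqrt(31490 - 46647) = sqrt(-15157) = I*sqrt(15157)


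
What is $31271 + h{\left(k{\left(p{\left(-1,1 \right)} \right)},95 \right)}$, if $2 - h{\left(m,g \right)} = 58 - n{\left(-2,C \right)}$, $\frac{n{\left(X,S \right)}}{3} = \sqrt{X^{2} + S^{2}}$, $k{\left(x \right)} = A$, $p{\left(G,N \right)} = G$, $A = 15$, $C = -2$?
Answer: $31215 + 6 \sqrt{2} \approx 31224.0$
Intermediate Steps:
$k{\left(x \right)} = 15$
$n{\left(X,S \right)} = 3 \sqrt{S^{2} + X^{2}}$ ($n{\left(X,S \right)} = 3 \sqrt{X^{2} + S^{2}} = 3 \sqrt{S^{2} + X^{2}}$)
$h{\left(m,g \right)} = -56 + 6 \sqrt{2}$ ($h{\left(m,g \right)} = 2 - \left(58 - 3 \sqrt{\left(-2\right)^{2} + \left(-2\right)^{2}}\right) = 2 - \left(58 - 3 \sqrt{4 + 4}\right) = 2 - \left(58 - 3 \sqrt{8}\right) = 2 - \left(58 - 3 \cdot 2 \sqrt{2}\right) = 2 - \left(58 - 6 \sqrt{2}\right) = -56 + 6 \sqrt{2}$)
$31271 + h{\left(k{\left(p{\left(-1,1 \right)} \right)},95 \right)} = 31271 - \left(56 - 6 \sqrt{2}\right) = 31215 + 6 \sqrt{2}$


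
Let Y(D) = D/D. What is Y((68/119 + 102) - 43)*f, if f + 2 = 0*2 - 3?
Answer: -5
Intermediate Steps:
Y(D) = 1
f = -5 (f = -2 + (0*2 - 3) = -2 + (0 - 3) = -2 - 3 = -5)
Y((68/119 + 102) - 43)*f = 1*(-5) = -5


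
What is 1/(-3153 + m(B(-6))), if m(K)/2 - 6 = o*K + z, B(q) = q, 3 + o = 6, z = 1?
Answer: -1/3175 ≈ -0.00031496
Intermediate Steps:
o = 3 (o = -3 + 6 = 3)
m(K) = 14 + 6*K (m(K) = 12 + 2*(3*K + 1) = 12 + 2*(1 + 3*K) = 12 + (2 + 6*K) = 14 + 6*K)
1/(-3153 + m(B(-6))) = 1/(-3153 + (14 + 6*(-6))) = 1/(-3153 + (14 - 36)) = 1/(-3153 - 22) = 1/(-3175) = -1/3175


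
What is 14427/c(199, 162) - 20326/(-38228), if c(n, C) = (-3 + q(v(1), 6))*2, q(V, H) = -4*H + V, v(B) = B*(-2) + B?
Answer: -19656325/76456 ≈ -257.09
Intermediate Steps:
v(B) = -B (v(B) = -2*B + B = -B)
q(V, H) = V - 4*H
c(n, C) = -56 (c(n, C) = (-3 + (-1*1 - 4*6))*2 = (-3 + (-1 - 24))*2 = (-3 - 25)*2 = -28*2 = -56)
14427/c(199, 162) - 20326/(-38228) = 14427/(-56) - 20326/(-38228) = 14427*(-1/56) - 20326*(-1/38228) = -2061/8 + 10163/19114 = -19656325/76456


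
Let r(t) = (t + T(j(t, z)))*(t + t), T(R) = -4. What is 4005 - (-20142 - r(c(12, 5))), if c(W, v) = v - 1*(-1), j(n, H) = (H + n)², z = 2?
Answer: 24171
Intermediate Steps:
c(W, v) = 1 + v (c(W, v) = v + 1 = 1 + v)
r(t) = 2*t*(-4 + t) (r(t) = (t - 4)*(t + t) = (-4 + t)*(2*t) = 2*t*(-4 + t))
4005 - (-20142 - r(c(12, 5))) = 4005 - (-20142 - 2*(1 + 5)*(-4 + (1 + 5))) = 4005 - (-20142 - 2*6*(-4 + 6)) = 4005 - (-20142 - 2*6*2) = 4005 - (-20142 - 1*24) = 4005 - (-20142 - 24) = 4005 - 1*(-20166) = 4005 + 20166 = 24171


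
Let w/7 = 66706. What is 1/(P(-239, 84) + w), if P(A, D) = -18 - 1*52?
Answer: 1/466872 ≈ 2.1419e-6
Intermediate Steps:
P(A, D) = -70 (P(A, D) = -18 - 52 = -70)
w = 466942 (w = 7*66706 = 466942)
1/(P(-239, 84) + w) = 1/(-70 + 466942) = 1/466872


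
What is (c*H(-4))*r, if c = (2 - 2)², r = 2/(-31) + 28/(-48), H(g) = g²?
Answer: 0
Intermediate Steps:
r = -241/372 (r = 2*(-1/31) + 28*(-1/48) = -2/31 - 7/12 = -241/372 ≈ -0.64785)
c = 0 (c = 0² = 0)
(c*H(-4))*r = (0*(-4)²)*(-241/372) = (0*16)*(-241/372) = 0*(-241/372) = 0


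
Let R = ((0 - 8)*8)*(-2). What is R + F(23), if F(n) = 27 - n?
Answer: 132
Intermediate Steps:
R = 128 (R = -8*8*(-2) = -64*(-2) = 128)
R + F(23) = 128 + (27 - 1*23) = 128 + (27 - 23) = 128 + 4 = 132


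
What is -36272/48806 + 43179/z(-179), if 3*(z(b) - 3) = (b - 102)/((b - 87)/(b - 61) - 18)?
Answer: 2135529963043/422684363 ≈ 5052.3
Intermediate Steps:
z(b) = 3 + (-102 + b)/(3*(-18 + (-87 + b)/(-61 + b))) (z(b) = 3 + ((b - 102)/((b - 87)/(b - 61) - 18))/3 = 3 + ((-102 + b)/((-87 + b)/(-61 + b) - 18))/3 = 3 + ((-102 + b)/(-18 + (-87 + b)/(-61 + b)))/3 = 3 + (-102 + b)/(3*(-18 + (-87 + b)/(-61 + b))))
-36272/48806 + 43179/z(-179) = -36272/48806 + 43179/(((-15321 - 1*(-179)² + 316*(-179))/(3*(-1011 + 17*(-179))))) = -36272*1/48806 + 43179/(((-15321 - 1*32041 - 56564)/(3*(-1011 - 3043)))) = -18136/24403 + 43179/(((⅓)*(-15321 - 32041 - 56564)/(-4054))) = -18136/24403 + 43179/(((⅓)*(-1/4054)*(-103926))) = -18136/24403 + 43179/(17321/2027) = -18136/24403 + 43179*(2027/17321) = -18136/24403 + 87523833/17321 = 2135529963043/422684363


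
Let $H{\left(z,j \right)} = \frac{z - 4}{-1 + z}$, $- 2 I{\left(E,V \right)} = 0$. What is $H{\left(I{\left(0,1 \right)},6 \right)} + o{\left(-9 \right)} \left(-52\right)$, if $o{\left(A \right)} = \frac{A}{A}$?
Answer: $-48$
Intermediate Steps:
$I{\left(E,V \right)} = 0$ ($I{\left(E,V \right)} = \left(- \frac{1}{2}\right) 0 = 0$)
$H{\left(z,j \right)} = \frac{-4 + z}{-1 + z}$
$o{\left(A \right)} = 1$
$H{\left(I{\left(0,1 \right)},6 \right)} + o{\left(-9 \right)} \left(-52\right) = \frac{-4 + 0}{-1 + 0} + 1 \left(-52\right) = \frac{1}{-1} \left(-4\right) - 52 = \left(-1\right) \left(-4\right) - 52 = 4 - 52 = -48$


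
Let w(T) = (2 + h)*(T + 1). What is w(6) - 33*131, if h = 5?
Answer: -4274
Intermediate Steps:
w(T) = 7 + 7*T (w(T) = (2 + 5)*(T + 1) = 7*(1 + T) = 7 + 7*T)
w(6) - 33*131 = (7 + 7*6) - 33*131 = (7 + 42) - 4323 = 49 - 4323 = -4274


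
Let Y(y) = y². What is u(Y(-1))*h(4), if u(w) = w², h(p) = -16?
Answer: -16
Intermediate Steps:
u(Y(-1))*h(4) = ((-1)²)²*(-16) = 1²*(-16) = 1*(-16) = -16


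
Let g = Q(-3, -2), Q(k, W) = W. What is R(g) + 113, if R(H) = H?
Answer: 111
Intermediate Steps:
g = -2
R(g) + 113 = -2 + 113 = 111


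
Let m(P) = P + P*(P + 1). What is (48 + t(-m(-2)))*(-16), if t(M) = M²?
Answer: -768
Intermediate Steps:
m(P) = P + P*(1 + P)
(48 + t(-m(-2)))*(-16) = (48 + (-(-2)*(2 - 2))²)*(-16) = (48 + (-(-2)*0)²)*(-16) = (48 + (-1*0)²)*(-16) = (48 + 0²)*(-16) = (48 + 0)*(-16) = 48*(-16) = -768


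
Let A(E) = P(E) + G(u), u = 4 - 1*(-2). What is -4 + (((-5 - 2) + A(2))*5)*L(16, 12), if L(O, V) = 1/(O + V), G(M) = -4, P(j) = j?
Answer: -157/28 ≈ -5.6071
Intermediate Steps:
u = 6 (u = 4 + 2 = 6)
A(E) = -4 + E (A(E) = E - 4 = -4 + E)
-4 + (((-5 - 2) + A(2))*5)*L(16, 12) = -4 + (((-5 - 2) + (-4 + 2))*5)/(16 + 12) = -4 + ((-7 - 2)*5)/28 = -4 - 9*5*(1/28) = -4 - 45*1/28 = -4 - 45/28 = -157/28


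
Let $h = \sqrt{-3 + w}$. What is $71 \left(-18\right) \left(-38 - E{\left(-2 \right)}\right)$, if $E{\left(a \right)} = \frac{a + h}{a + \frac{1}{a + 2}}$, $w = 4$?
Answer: $48564$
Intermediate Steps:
$h = 1$ ($h = \sqrt{-3 + 4} = \sqrt{1} = 1$)
$E{\left(a \right)} = \frac{1 + a}{a + \frac{1}{2 + a}}$ ($E{\left(a \right)} = \frac{a + 1}{a + \frac{1}{a + 2}} = \frac{1 + a}{a + \frac{1}{2 + a}}$)
$71 \left(-18\right) \left(-38 - E{\left(-2 \right)}\right) = 71 \left(-18\right) \left(-38 - \frac{2 - 2}{1 - 2}\right) = - 1278 \left(-38 - \frac{1}{-1} \cdot 0\right) = - 1278 \left(-38 - \left(-1\right) 0\right) = - 1278 \left(-38 - 0\right) = - 1278 \left(-38 + 0\right) = \left(-1278\right) \left(-38\right) = 48564$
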